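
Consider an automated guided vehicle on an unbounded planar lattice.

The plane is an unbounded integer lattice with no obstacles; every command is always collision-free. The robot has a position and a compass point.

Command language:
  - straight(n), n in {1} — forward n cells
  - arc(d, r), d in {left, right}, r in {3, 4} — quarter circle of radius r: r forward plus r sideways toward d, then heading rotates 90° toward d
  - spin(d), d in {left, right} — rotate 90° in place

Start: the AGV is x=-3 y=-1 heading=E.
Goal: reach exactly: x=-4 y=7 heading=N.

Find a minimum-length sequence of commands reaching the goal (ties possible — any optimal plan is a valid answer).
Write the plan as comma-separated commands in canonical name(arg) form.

initial: x=-3 y=-1 heading=E
step 1 (arc(left, 4)): x=1 y=3 heading=N
step 2 (arc(left, 4)): x=-3 y=7 heading=W
step 3 (straight(1)): x=-4 y=7 heading=W
step 4 (spin(right)): x=-4 y=7 heading=N
minimal: 4 command(s), checked below 4.

arc(left, 4), arc(left, 4), straight(1), spin(right)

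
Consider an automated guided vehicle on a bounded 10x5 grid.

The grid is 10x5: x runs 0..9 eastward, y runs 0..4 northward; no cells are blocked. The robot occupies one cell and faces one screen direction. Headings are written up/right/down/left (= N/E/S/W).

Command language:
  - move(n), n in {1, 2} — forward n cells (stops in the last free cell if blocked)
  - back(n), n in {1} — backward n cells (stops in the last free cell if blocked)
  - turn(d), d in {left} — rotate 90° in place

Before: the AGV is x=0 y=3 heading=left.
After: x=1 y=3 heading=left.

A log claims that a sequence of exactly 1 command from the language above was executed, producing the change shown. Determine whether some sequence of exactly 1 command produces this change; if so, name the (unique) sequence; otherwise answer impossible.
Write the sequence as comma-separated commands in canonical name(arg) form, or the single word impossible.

key: still facing W — the one step turns nothing
t0: x=0 y=3 heading=left
t=1 back(1) ⇒ x=1 y=3 heading=left
all 4 alternatives checked — unique.

back(1)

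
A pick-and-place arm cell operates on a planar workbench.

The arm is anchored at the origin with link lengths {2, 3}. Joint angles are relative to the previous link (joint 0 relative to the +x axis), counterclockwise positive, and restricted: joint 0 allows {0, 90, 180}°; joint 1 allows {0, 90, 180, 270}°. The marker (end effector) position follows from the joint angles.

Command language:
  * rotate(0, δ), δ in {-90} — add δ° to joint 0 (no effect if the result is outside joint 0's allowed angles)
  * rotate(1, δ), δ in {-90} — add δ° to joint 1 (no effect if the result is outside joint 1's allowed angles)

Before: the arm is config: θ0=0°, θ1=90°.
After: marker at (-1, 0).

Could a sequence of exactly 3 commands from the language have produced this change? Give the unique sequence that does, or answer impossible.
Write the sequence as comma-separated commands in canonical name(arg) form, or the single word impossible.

rotate(1, -90), rotate(1, -90), rotate(1, -90)

initial: config: θ0=0°, θ1=90°
1. rotate(1, -90) → config: θ0=0°, θ1=0°
2. rotate(1, -90) → config: θ0=0°, θ1=270°
3. rotate(1, -90) → config: θ0=0°, θ1=180°
uniquely the one of 8 3-step routes that fits.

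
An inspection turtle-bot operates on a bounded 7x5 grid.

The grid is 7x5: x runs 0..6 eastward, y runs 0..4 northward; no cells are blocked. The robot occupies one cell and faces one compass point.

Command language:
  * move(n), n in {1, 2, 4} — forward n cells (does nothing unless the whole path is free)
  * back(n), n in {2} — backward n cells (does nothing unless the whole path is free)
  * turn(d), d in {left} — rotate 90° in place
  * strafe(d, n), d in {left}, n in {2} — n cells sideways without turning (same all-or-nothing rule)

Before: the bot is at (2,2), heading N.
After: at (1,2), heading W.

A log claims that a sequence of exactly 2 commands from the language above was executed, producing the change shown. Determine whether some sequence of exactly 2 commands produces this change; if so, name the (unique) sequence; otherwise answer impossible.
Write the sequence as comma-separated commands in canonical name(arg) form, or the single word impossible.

turn(left), move(1)

key: order matters: swapping turn(left) and move(1) lands elsewhere
initial: at (2,2), heading N
[1] after turn(left): at (2,2), heading W
[2] after move(1): at (1,2), heading W
no rival 2-sequence matches.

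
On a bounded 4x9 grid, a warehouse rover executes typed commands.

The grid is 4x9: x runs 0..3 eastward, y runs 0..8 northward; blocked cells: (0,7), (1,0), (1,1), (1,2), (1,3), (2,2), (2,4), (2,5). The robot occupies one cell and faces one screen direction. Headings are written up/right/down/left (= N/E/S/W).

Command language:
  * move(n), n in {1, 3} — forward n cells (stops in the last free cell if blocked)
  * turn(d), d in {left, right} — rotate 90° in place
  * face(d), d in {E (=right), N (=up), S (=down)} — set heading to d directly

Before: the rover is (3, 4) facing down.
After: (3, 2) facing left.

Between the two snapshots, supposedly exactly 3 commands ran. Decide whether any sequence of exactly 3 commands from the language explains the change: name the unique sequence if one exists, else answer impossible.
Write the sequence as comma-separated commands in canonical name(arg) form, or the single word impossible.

key: cell and facing (now W) both changed — the 3 commands mix motion and turning
from: (3, 4) facing down
t=1 move(1) ⇒ (3, 3) facing down
t=2 move(1) ⇒ (3, 2) facing down
t=3 turn(right) ⇒ (3, 2) facing left
no other 3-command option fits: unique.

move(1), move(1), turn(right)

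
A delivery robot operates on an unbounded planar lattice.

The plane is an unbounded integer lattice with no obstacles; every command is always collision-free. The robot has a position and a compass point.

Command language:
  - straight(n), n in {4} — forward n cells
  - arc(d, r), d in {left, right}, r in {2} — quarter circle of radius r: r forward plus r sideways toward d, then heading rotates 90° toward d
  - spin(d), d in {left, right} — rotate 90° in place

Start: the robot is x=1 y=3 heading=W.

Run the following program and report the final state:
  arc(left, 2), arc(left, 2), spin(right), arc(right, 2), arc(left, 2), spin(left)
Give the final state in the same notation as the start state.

begin: x=1 y=3 heading=W
[1] after arc(left, 2): x=-1 y=1 heading=S
[2] after arc(left, 2): x=1 y=-1 heading=E
[3] after spin(right): x=1 y=-1 heading=S
[4] after arc(right, 2): x=-1 y=-3 heading=W
[5] after arc(left, 2): x=-3 y=-5 heading=S
[6] after spin(left): x=-3 y=-5 heading=E

x=-3 y=-5 heading=E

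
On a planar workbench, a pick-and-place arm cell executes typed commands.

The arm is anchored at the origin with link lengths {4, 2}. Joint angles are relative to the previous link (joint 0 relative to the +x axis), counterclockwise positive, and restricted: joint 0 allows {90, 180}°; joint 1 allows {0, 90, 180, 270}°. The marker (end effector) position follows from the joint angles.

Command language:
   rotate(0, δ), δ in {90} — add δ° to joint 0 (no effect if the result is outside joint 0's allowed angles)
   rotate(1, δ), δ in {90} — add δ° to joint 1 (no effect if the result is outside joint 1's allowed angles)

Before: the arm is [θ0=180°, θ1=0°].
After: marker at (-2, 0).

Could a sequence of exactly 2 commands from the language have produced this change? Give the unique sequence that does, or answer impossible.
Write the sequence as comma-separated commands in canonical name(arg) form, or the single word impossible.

start: [θ0=180°, θ1=0°]
t=1 rotate(1, 90) ⇒ [θ0=180°, θ1=90°]
t=2 rotate(1, 90) ⇒ [θ0=180°, θ1=180°]
all 4 alternatives checked — unique.

rotate(1, 90), rotate(1, 90)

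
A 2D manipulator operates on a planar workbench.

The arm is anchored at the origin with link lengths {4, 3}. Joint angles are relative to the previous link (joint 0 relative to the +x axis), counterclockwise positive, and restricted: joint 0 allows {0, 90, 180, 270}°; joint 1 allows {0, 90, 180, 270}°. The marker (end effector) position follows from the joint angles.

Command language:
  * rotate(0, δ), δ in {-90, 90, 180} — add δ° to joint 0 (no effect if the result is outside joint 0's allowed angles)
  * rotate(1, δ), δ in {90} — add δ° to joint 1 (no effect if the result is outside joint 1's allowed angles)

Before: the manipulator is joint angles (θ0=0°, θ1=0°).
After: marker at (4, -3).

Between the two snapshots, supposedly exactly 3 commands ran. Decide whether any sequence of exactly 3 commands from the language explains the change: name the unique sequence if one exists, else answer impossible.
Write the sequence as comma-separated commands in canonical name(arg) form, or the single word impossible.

t0: joint angles (θ0=0°, θ1=0°)
1. rotate(1, 90) → joint angles (θ0=0°, θ1=90°)
2. rotate(1, 90) → joint angles (θ0=0°, θ1=180°)
3. rotate(1, 90) → joint angles (θ0=0°, θ1=270°)
no rival 3-sequence matches.

rotate(1, 90), rotate(1, 90), rotate(1, 90)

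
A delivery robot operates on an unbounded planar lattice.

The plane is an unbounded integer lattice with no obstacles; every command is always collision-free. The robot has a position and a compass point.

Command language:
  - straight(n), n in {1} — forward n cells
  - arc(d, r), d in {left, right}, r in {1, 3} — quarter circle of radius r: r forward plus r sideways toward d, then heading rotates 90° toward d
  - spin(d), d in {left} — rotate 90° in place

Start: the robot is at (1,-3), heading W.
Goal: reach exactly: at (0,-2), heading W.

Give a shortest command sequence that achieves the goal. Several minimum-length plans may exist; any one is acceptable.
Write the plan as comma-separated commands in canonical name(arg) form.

arc(right, 1), spin(left)

initial: at (1,-3), heading W
1. arc(right, 1) → at (0,-2), heading N
2. spin(left) → at (0,-2), heading W
nothing shorter than 2 reaches the goal.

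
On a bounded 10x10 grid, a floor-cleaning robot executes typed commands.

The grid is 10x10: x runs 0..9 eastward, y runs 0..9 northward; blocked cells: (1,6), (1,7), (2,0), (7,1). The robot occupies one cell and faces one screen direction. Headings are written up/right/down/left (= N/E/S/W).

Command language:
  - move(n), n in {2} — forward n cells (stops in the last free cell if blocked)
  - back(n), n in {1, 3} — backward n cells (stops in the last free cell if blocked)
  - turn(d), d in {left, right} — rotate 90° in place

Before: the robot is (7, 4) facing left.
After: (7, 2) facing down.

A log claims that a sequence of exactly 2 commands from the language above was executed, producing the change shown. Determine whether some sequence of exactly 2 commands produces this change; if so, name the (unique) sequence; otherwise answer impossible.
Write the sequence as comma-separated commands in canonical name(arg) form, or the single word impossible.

key: order matters: swapping turn(left) and move(2) lands elsewhere
t0: (7, 4) facing left
[1] after turn(left): (7, 4) facing down
[2] after move(2): (7, 2) facing down
all 25 alternatives checked — unique.

turn(left), move(2)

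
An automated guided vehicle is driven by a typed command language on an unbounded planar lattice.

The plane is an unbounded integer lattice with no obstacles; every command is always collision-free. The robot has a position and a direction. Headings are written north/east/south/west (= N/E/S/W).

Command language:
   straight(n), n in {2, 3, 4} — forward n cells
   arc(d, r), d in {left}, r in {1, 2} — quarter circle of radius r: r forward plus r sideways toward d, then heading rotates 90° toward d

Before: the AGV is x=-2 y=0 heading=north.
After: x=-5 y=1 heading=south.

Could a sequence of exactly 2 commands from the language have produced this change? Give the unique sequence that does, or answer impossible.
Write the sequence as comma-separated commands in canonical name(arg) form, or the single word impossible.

key: cell and facing (now S) both changed — the 2 commands mix motion and turning
initial: x=-2 y=0 heading=north
1. arc(left, 2) → x=-4 y=2 heading=west
2. arc(left, 1) → x=-5 y=1 heading=south
all 25 alternatives checked — unique.

arc(left, 2), arc(left, 1)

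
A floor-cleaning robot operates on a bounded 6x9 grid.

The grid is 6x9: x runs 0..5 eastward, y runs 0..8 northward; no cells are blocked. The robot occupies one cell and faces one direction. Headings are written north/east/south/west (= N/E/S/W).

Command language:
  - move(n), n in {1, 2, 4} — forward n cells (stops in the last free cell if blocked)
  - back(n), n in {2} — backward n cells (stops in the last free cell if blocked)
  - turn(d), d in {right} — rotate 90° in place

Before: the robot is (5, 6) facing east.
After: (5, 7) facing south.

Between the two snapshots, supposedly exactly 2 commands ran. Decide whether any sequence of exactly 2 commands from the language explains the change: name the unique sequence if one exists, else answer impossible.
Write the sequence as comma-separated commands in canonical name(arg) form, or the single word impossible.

all 25 sequences checked — none match.

impossible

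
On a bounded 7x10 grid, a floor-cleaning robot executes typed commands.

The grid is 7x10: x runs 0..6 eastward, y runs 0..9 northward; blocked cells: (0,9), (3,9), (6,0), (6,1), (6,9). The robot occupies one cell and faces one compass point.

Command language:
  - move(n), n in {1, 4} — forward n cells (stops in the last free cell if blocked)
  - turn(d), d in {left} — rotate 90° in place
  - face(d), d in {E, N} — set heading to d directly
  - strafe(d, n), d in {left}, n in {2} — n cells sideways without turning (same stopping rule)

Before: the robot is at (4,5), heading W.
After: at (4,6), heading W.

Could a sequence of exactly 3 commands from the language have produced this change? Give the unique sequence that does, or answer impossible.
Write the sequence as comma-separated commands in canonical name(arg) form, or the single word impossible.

face(N), move(1), turn(left)

key: order matters: swapping face(N) and turn(left) lands elsewhere
initial: at (4,5), heading W
step 1 (face(N)): at (4,5), heading N
step 2 (move(1)): at (4,6), heading N
step 3 (turn(left)): at (4,6), heading W
all 216 alternatives checked — unique.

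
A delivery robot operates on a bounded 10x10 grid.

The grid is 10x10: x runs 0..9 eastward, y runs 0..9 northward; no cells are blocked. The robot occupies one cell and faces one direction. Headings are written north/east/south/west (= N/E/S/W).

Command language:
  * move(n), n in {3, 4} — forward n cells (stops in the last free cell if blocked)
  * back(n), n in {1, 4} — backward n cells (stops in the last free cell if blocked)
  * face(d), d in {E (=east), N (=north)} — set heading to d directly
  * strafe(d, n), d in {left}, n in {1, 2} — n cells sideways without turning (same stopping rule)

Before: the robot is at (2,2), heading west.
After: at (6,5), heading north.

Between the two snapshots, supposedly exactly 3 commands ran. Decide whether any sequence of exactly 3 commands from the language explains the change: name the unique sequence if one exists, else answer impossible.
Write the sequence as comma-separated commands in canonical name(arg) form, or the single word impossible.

back(4), face(N), move(3)

key: order matters: swapping back(4) and move(3) lands elsewhere
t0: at (2,2), heading west
[1] after back(4): at (6,2), heading west
[2] after face(N): at (6,2), heading north
[3] after move(3): at (6,5), heading north
uniquely the one of 512 3-step routes that fits.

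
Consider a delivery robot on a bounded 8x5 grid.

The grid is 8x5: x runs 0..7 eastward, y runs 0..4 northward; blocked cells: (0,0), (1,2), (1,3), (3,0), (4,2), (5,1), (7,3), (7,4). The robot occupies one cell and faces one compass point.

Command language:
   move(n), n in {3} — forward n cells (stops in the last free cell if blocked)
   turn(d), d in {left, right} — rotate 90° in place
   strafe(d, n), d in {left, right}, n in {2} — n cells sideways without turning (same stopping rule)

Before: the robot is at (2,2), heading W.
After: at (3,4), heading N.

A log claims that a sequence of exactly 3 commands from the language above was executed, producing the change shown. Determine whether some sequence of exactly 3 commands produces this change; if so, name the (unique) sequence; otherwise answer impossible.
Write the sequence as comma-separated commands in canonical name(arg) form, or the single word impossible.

turn(right), strafe(right, 2), move(3)

key: cell and facing (now N) both changed — the 3 commands mix motion and turning
begin: at (2,2), heading W
[1] after turn(right): at (2,2), heading N
[2] after strafe(right, 2): at (3,2), heading N
[3] after move(3): at (3,4), heading N
no rival 3-sequence matches.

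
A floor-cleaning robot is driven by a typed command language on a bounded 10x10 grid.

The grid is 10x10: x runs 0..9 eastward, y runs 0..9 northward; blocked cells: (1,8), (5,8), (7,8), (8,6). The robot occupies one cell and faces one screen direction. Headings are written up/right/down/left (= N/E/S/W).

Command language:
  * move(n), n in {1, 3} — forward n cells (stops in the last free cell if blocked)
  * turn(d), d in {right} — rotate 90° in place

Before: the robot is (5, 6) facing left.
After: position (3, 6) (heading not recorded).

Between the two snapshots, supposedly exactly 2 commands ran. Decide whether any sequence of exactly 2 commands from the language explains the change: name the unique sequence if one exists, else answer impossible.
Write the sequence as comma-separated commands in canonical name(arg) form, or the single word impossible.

begin: (5, 6) facing left
step 1 (move(1)): (4, 6) facing left
step 2 (move(1)): (3, 6) facing left
no other 2-command option fits: unique.

move(1), move(1)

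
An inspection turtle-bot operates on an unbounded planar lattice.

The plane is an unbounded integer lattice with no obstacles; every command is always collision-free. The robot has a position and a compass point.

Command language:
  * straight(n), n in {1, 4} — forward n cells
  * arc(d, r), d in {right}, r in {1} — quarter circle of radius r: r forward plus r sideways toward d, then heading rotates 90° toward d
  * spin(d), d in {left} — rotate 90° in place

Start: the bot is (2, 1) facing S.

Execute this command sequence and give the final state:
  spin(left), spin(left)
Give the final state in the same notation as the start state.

start: (2, 1) facing S
1. spin(left) → (2, 1) facing E
2. spin(left) → (2, 1) facing N

(2, 1) facing N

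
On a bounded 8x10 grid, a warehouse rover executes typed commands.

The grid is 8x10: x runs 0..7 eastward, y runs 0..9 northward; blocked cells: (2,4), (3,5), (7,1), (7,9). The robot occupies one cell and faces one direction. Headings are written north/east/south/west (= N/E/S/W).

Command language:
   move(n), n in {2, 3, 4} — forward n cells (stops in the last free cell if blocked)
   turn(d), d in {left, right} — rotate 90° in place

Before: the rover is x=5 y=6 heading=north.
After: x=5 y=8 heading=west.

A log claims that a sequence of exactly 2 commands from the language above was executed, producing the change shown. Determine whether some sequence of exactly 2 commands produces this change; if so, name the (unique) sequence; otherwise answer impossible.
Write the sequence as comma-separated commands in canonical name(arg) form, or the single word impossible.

move(2), turn(left)

key: running turn(left) before move(2) would end elsewhere — order is forced
begin: x=5 y=6 heading=north
step 1 (move(2)): x=5 y=8 heading=north
step 2 (turn(left)): x=5 y=8 heading=west
no other 2-command option fits: unique.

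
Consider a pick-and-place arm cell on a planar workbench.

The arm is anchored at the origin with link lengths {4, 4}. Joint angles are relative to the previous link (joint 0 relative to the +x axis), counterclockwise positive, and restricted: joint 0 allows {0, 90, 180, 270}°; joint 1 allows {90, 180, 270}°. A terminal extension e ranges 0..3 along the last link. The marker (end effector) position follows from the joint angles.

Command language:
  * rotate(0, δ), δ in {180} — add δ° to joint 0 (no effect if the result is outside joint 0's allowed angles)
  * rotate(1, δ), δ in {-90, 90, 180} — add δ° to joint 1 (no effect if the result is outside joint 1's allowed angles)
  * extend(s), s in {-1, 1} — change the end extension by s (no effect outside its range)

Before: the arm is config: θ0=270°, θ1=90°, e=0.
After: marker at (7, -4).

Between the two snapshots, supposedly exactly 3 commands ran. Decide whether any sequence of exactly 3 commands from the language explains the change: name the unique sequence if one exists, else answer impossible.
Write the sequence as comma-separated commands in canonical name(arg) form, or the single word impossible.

extend(1), extend(1), extend(1)

t0: config: θ0=270°, θ1=90°, e=0
[1] after extend(1): config: θ0=270°, θ1=90°, e=1
[2] after extend(1): config: θ0=270°, θ1=90°, e=2
[3] after extend(1): config: θ0=270°, θ1=90°, e=3
no rival 3-sequence matches.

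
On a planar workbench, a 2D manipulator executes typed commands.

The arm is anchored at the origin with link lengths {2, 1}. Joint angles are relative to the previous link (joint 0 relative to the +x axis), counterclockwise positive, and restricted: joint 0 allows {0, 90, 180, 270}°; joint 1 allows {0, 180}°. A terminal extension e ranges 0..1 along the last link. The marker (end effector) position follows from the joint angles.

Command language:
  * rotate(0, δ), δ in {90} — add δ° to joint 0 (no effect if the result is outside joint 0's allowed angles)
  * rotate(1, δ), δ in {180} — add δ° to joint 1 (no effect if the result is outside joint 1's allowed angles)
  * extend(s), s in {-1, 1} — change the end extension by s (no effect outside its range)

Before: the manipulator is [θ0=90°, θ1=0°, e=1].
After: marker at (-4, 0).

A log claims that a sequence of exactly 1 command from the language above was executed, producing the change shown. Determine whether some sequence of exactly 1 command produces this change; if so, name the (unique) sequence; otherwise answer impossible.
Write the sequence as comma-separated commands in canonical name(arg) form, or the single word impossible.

t0: [θ0=90°, θ1=0°, e=1]
[1] after rotate(0, 90): [θ0=180°, θ1=0°, e=1]
all 4 alternatives checked — unique.

rotate(0, 90)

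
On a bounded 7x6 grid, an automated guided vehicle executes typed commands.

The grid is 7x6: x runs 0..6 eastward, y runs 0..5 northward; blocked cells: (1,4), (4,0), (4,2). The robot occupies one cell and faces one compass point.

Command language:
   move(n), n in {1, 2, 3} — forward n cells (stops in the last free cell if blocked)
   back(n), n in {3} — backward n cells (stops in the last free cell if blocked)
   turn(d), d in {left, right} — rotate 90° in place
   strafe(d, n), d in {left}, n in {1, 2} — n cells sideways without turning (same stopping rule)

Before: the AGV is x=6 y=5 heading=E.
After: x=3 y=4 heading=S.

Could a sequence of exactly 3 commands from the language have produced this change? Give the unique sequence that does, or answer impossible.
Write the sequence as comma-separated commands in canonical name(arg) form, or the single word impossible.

key: position moved to (3,4) AND the heading swung to S — translation plus rotation needed
initial: x=6 y=5 heading=E
step 1 (back(3)): x=3 y=5 heading=E
step 2 (turn(right)): x=3 y=5 heading=S
step 3 (move(1)): x=3 y=4 heading=S
uniquely the one of 512 3-step routes that fits.

back(3), turn(right), move(1)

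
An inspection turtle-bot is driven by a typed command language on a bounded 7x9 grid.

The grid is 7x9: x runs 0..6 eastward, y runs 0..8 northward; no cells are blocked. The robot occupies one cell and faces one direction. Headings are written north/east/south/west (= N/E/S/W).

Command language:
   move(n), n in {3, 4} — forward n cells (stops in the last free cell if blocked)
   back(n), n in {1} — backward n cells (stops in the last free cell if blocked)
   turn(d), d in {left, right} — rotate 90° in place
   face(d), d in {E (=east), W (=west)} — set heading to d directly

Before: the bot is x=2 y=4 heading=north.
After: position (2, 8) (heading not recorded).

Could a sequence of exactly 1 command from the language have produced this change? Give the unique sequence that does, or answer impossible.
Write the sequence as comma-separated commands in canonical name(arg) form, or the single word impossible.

move(4)

from: x=2 y=4 heading=north
1. move(4) → x=2 y=8 heading=north
no rival 1-sequence matches.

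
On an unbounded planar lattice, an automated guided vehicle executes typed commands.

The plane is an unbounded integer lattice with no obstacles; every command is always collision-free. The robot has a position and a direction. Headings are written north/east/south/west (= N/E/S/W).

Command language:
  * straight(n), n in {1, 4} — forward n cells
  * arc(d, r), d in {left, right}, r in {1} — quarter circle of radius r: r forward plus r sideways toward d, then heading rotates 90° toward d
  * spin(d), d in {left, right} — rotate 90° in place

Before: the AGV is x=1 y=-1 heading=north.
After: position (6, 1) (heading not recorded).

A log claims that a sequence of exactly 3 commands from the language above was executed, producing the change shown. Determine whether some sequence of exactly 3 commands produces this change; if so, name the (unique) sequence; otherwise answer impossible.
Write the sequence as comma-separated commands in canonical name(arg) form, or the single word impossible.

straight(1), arc(right, 1), straight(4)

key: order matters: swapping straight(1) and straight(4) lands elsewhere
initial: x=1 y=-1 heading=north
t=1 straight(1) ⇒ x=1 y=0 heading=north
t=2 arc(right, 1) ⇒ x=2 y=1 heading=east
t=3 straight(4) ⇒ x=6 y=1 heading=east
no other 3-command option fits: unique.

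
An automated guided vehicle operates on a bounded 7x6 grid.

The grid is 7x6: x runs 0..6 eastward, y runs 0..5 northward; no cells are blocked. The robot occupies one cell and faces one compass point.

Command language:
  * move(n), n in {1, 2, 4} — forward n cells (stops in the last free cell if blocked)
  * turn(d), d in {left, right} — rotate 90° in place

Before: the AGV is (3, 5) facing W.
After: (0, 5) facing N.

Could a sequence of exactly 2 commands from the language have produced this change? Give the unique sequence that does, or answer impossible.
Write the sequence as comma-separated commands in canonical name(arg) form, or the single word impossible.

key: running turn(right) before move(4) would end elsewhere — order is forced
start: (3, 5) facing W
step 1 (move(4)): (0, 5) facing W
step 2 (turn(right)): (0, 5) facing N
no other 2-command option fits: unique.

move(4), turn(right)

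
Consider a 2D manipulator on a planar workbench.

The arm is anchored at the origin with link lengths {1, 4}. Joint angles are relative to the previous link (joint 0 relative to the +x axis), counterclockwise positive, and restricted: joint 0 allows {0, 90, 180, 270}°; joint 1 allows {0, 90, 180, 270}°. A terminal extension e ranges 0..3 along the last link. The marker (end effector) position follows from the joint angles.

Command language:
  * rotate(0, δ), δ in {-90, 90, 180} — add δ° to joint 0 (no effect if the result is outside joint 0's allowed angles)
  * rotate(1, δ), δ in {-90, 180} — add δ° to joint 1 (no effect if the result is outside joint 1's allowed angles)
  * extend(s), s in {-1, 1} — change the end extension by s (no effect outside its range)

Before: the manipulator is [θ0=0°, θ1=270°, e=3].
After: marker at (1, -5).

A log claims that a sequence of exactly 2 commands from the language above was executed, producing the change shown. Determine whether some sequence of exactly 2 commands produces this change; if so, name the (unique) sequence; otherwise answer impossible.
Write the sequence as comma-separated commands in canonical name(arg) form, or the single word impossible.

begin: [θ0=0°, θ1=270°, e=3]
step 1 (extend(-1)): [θ0=0°, θ1=270°, e=2]
step 2 (extend(-1)): [θ0=0°, θ1=270°, e=1]
no rival 2-sequence matches.

extend(-1), extend(-1)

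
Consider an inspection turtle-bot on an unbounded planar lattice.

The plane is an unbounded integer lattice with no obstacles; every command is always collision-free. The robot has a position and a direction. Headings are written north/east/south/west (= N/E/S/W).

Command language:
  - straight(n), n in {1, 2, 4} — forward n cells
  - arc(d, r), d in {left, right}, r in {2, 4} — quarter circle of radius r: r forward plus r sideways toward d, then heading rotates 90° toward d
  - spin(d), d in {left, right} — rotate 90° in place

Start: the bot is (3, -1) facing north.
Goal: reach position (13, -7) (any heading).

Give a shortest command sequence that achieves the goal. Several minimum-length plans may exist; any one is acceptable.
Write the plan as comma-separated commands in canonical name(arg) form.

start: (3, -1) facing north
t=1 arc(right, 2) ⇒ (5, 1) facing east
t=2 arc(right, 4) ⇒ (9, -3) facing south
t=3 arc(left, 4) ⇒ (13, -7) facing east
minimal: 3 command(s), checked below 3.

arc(right, 2), arc(right, 4), arc(left, 4)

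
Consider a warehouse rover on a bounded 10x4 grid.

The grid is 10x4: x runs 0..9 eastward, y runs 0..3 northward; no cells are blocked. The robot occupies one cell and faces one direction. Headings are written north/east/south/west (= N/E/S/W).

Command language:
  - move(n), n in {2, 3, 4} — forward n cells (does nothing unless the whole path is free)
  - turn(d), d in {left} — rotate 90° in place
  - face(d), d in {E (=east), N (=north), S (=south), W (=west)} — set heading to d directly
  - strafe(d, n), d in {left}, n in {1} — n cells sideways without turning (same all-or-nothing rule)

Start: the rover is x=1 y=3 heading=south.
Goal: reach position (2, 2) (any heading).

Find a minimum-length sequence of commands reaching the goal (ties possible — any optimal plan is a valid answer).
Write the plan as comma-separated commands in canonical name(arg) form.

start: x=1 y=3 heading=south
1. strafe(left, 1) → x=2 y=3 heading=south
2. face(W) → x=2 y=3 heading=west
3. strafe(left, 1) → x=2 y=2 heading=west
minimal: 3 command(s), checked below 3.

strafe(left, 1), face(W), strafe(left, 1)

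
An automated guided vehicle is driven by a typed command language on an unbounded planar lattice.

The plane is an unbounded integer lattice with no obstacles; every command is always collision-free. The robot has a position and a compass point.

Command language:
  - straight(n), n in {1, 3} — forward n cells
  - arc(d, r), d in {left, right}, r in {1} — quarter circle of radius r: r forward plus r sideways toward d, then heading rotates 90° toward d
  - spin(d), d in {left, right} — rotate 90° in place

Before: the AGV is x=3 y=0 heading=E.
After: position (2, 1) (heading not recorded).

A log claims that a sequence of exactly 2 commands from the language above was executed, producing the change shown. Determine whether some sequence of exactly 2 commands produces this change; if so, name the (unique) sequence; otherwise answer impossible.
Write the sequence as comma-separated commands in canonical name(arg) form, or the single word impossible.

spin(left), arc(left, 1)

key: running arc(left, 1) before spin(left) would end elsewhere — order is forced
start: x=3 y=0 heading=E
[1] after spin(left): x=3 y=0 heading=N
[2] after arc(left, 1): x=2 y=1 heading=W
uniquely the one of 36 2-step routes that fits.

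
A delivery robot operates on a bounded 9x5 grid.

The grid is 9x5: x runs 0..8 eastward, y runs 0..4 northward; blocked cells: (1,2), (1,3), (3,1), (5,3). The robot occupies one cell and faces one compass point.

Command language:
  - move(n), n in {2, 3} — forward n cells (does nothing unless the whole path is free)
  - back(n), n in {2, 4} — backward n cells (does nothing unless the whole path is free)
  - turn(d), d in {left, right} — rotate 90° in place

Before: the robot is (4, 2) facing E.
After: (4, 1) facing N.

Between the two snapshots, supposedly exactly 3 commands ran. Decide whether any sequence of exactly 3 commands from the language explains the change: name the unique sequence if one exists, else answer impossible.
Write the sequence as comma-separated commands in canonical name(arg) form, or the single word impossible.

no 3-step route produces this change.

impossible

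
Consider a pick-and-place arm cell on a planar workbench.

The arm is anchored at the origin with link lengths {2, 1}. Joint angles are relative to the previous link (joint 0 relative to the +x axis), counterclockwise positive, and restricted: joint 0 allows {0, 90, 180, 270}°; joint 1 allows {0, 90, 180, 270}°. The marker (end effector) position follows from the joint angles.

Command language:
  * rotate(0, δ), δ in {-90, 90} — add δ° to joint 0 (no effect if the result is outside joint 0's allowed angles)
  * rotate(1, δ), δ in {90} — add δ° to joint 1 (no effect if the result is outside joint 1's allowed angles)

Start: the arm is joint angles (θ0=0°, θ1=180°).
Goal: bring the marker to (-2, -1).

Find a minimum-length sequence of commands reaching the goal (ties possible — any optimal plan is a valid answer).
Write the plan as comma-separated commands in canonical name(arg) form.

initial: joint angles (θ0=0°, θ1=180°)
1. rotate(0, 90) → joint angles (θ0=90°, θ1=180°)
2. rotate(0, 90) → joint angles (θ0=180°, θ1=180°)
3. rotate(1, 90) → joint angles (θ0=180°, θ1=270°)
4. rotate(1, 90) → joint angles (θ0=180°, θ1=0°)
5. rotate(1, 90) → joint angles (θ0=180°, θ1=90°)
nothing shorter than 5 reaches the goal.

rotate(0, 90), rotate(0, 90), rotate(1, 90), rotate(1, 90), rotate(1, 90)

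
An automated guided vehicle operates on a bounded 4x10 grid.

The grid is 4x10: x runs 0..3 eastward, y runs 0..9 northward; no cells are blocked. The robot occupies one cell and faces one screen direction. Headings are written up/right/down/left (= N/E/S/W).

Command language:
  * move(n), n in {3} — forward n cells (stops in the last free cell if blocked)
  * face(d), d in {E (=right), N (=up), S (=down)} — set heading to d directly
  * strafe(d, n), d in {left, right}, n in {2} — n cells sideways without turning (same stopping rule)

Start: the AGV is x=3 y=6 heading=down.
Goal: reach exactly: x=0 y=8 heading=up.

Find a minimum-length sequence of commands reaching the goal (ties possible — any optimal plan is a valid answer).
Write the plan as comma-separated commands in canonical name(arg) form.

from: x=3 y=6 heading=down
[1] after strafe(right, 2): x=1 y=6 heading=down
[2] after strafe(right, 2): x=0 y=6 heading=down
[3] after face(E): x=0 y=6 heading=right
[4] after strafe(left, 2): x=0 y=8 heading=right
[5] after face(N): x=0 y=8 heading=up
nothing shorter than 5 reaches the goal.

strafe(right, 2), strafe(right, 2), face(E), strafe(left, 2), face(N)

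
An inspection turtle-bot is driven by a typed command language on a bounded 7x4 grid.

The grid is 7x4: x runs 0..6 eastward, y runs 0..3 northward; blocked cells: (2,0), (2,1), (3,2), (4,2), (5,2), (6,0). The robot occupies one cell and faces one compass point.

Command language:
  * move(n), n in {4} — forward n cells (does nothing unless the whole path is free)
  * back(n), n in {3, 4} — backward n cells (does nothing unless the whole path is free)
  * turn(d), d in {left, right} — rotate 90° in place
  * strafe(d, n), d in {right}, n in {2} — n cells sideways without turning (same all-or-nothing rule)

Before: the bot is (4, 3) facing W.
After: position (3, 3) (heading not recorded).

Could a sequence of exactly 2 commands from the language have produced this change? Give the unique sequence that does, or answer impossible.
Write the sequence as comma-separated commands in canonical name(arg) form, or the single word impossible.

move(4), back(3)

key: order matters: swapping move(4) and back(3) lands elsewhere
t0: (4, 3) facing W
step 1 (move(4)): (0, 3) facing W
step 2 (back(3)): (3, 3) facing W
no rival 2-sequence matches.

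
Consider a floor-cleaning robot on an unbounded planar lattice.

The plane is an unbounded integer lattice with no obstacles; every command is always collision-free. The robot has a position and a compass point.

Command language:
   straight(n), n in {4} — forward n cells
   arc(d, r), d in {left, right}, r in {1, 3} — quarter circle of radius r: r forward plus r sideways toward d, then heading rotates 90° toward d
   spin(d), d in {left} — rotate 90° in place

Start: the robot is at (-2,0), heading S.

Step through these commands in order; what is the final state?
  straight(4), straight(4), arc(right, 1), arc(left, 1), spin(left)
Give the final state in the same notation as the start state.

from: at (-2,0), heading S
1. straight(4) → at (-2,-4), heading S
2. straight(4) → at (-2,-8), heading S
3. arc(right, 1) → at (-3,-9), heading W
4. arc(left, 1) → at (-4,-10), heading S
5. spin(left) → at (-4,-10), heading E

at (-4,-10), heading E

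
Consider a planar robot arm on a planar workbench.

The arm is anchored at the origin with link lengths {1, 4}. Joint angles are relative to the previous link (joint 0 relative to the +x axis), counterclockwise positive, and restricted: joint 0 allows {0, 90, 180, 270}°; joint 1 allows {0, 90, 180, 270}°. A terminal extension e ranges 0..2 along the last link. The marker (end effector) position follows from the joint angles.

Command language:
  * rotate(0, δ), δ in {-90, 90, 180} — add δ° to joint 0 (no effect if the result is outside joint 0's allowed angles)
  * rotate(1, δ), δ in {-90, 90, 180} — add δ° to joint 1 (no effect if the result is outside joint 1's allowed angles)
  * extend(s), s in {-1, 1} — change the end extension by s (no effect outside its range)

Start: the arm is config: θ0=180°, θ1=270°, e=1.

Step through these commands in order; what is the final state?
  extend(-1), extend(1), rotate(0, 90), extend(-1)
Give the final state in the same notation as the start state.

from: config: θ0=180°, θ1=270°, e=1
[1] after extend(-1): config: θ0=180°, θ1=270°, e=0
[2] after extend(1): config: θ0=180°, θ1=270°, e=1
[3] after rotate(0, 90): config: θ0=270°, θ1=270°, e=1
[4] after extend(-1): config: θ0=270°, θ1=270°, e=0

config: θ0=270°, θ1=270°, e=0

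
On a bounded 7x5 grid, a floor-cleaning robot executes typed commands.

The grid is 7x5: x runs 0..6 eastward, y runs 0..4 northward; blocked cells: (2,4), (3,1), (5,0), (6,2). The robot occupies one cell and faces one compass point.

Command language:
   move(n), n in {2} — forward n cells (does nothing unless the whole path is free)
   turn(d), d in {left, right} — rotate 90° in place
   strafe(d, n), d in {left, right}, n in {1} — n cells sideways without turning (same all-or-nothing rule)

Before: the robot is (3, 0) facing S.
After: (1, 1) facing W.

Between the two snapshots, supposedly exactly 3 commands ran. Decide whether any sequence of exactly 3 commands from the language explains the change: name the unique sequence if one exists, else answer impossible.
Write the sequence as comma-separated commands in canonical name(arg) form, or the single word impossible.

turn(right), move(2), strafe(right, 1)

key: cell and facing (now W) both changed — the 3 commands mix motion and turning
begin: (3, 0) facing S
1. turn(right) → (3, 0) facing W
2. move(2) → (1, 0) facing W
3. strafe(right, 1) → (1, 1) facing W
all 125 alternatives checked — unique.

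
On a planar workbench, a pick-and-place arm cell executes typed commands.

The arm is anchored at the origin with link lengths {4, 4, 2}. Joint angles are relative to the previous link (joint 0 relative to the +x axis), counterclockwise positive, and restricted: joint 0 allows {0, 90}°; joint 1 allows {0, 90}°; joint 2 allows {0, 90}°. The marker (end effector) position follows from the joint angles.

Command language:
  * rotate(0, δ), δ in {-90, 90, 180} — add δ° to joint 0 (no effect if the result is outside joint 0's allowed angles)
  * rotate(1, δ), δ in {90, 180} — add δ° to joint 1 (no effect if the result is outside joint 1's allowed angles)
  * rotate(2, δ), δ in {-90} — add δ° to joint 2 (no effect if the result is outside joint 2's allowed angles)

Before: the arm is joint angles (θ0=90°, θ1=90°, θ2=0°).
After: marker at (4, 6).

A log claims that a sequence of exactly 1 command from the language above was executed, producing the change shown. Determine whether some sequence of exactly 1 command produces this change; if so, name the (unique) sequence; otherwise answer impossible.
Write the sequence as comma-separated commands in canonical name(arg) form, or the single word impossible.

begin: joint angles (θ0=90°, θ1=90°, θ2=0°)
step 1 (rotate(0, -90)): joint angles (θ0=0°, θ1=90°, θ2=0°)
all 6 alternatives checked — unique.

rotate(0, -90)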